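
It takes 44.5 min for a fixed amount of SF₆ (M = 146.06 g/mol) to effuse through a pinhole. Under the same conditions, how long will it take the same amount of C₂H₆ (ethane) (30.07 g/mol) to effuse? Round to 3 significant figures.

20.2 min

Using Graham's law: t_C₂H₆/t_SF₆ = √(M_C₂H₆/M_SF₆) = √(30.07/146.06) = √0.2059 = 0.4537.
So the time for C₂H₆ is 44.5 × 0.4537 = 20.2 min.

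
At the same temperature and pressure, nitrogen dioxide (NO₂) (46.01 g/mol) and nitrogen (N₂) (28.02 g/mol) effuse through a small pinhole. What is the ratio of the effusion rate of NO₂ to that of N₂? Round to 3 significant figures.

0.780

Graham's law gives rate_NO₂/rate_N₂ = √(M_N₂/M_NO₂) = √(28.02/46.01) = √0.6090 = 0.780.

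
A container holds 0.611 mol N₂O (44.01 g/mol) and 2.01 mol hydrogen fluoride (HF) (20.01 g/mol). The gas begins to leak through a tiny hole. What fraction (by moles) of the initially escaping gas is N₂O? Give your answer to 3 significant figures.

0.170

Effusion rate of each component ∝ n_i/√M_i (partial pressure × 1/√M).
So x_N₂O in the escaping gas = (n_N₂O/√M_N₂O) / Σ(n_i/√M_i)
= (0.611/√44.01) / (0.611/√44.01 + 2.01/√20.01) = 0.09210/(0.09210 + 0.4493) = 0.170.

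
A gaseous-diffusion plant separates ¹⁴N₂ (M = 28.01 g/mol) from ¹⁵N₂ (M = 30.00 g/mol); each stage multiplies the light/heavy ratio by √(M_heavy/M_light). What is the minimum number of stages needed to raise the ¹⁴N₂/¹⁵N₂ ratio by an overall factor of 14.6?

With α = √(30.00/28.01) per stage, ln α = ½ ln(1.07105) = 0.03432.
Need α^N ≥ 14.6 ⇒ N ≥ ln(14.6) / ln α = 2.681 / 0.03432 = 78.12.
Minimum whole number of stages: N = 79.

79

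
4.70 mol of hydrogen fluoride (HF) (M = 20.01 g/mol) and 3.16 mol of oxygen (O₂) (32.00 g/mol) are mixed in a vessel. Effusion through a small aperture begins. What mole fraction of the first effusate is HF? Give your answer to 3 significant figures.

The effusion rate of species i is ∝ p_i/√M_i ∝ n_i/√M_i.
So x_HF in the escaping gas = (n_HF/√M_HF) / Σ(n_i/√M_i)
= (4.70/√20.01) / (4.70/√20.01 + 3.16/√32.00) = 1.051/(1.051 + 0.5586) = 0.653.

0.653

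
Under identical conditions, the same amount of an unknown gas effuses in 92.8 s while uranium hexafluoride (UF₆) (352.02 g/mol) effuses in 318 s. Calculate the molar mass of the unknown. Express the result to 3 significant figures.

30.0 g/mol

From Graham's law, t_X/t_UF₆ = √(M_X/M_UF₆).
92.8/318 = 0.2918 = √(M_X/352.02)
M_X = 352.02 × 0.2918² = 352.02 × 0.08516 = 30.0 g/mol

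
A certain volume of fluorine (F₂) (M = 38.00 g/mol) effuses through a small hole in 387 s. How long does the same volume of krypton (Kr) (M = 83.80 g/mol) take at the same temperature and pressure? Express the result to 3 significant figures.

Using Graham's law: t_Kr/t_F₂ = √(M_Kr/M_F₂) = √(83.80/38.00) = √2.205 = 1.485.
So the time for Kr is 387 × 1.485 = 575 s.

575 s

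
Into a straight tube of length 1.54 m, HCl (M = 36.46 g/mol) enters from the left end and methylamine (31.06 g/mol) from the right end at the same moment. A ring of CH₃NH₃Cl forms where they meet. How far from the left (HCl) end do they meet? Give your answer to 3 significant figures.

Graham's law gives d_HCl/d_CH₃NH₂ = rate_HCl/rate_CH₃NH₂ = √(M_CH₃NH₂/M_HCl) = √(31.06/36.46) = 0.9230.
With d_HCl + d_CH₃NH₂ = 1.54 m, d_CH₃NH₂ = 1.54/(1 + 0.9230) = 0.8008 m.
d_HCl = 1.54 − 0.8008 = 0.739 m.

0.739 m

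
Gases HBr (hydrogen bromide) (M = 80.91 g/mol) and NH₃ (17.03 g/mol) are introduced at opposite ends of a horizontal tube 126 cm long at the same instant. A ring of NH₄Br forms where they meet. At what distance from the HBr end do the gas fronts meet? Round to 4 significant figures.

The fronts meet when d_HBr + d_NH₃ = L with d_HBr/d_NH₃ = √(M_NH₃/M_HBr) (Graham's law). Here √(M_NH₃/M_HBr) = √(17.03/80.91) = 0.4588.
With d_HBr + d_NH₃ = 126 cm, d_NH₃ = 126/(1 + 0.4588) = 86.37 cm.
d_HBr = 126 − 86.37 = 39.63 cm.

39.63 cm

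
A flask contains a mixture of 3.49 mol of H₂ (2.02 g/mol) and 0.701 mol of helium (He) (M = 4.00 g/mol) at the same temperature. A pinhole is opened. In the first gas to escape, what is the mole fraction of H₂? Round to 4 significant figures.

0.8751

The effusion rate of species i is ∝ p_i/√M_i ∝ n_i/√M_i.
So x_H₂ in the escaping gas = (n_H₂/√M_H₂) / Σ(n_i/√M_i)
= (3.49/√2.02) / (3.49/√2.02 + 0.701/√4.00) = 2.456/(2.456 + 0.3505) = 0.8751.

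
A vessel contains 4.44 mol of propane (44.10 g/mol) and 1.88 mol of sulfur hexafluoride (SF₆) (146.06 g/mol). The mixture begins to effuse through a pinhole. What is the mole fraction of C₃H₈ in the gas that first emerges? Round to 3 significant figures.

Each component's effusion rate ∝ (its partial pressure)·(1/√M) ∝ n_i/√M_i.
Mole fraction of C₃H₈ in the effusate = (n_C₃H₈/√M_C₃H₈) / (n_C₃H₈/√M_C₃H₈ + n_SF₆/√M_SF₆)
= (4.44/√44.10) / (4.44/√44.10 + 1.88/√146.06) = 0.6686/(0.6686 + 0.1556) = 0.811.

0.811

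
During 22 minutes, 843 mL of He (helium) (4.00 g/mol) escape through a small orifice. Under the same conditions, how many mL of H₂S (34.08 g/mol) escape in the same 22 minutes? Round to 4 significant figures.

Using Graham's law: rate_H₂S/rate_He = √(M_He/M_H₂S) = √(4.00/34.08) = √0.1174 = 0.3426.
So the volume for H₂S is 843 × 0.3426 = 288.8 mL.

288.8 mL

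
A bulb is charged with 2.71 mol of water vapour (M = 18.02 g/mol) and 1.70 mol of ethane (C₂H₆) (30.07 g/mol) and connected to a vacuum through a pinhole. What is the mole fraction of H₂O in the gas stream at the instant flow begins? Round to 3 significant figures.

0.673

The effusion rate of species i is ∝ p_i/√M_i ∝ n_i/√M_i.
So x_H₂O in the escaping gas = (n_H₂O/√M_H₂O) / Σ(n_i/√M_i)
= (2.71/√18.02) / (2.71/√18.02 + 1.70/√30.07) = 0.6384/(0.6384 + 0.3100) = 0.673.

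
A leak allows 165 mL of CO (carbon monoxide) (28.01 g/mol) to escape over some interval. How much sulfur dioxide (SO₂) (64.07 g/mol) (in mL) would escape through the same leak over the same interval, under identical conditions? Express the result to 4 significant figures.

Using Graham's law: rate_SO₂/rate_CO = √(M_CO/M_SO₂) = √(28.01/64.07) = √0.4372 = 0.6612.
So the volume for SO₂ is 165 × 0.6612 = 109.1 mL.

109.1 mL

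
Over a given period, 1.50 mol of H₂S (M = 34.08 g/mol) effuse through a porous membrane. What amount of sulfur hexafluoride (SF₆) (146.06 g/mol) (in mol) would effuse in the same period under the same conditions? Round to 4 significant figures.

0.7246 mol

Since effusion rate ∝ 1/√M, rate_SF₆/rate_H₂S = √(M_H₂S/M_SF₆) = √(34.08/146.06) = √0.2333 = 0.4830.
So the amount for SF₆ is 1.50 × 0.4830 = 0.7246 mol.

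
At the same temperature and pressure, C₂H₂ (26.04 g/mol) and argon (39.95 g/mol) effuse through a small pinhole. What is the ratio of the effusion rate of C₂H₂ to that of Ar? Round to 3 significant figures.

By Graham's law, rate_C₂H₂/rate_Ar = √(M_Ar/M_C₂H₂) = √(39.95/26.04) = √1.534 = 1.24.

1.24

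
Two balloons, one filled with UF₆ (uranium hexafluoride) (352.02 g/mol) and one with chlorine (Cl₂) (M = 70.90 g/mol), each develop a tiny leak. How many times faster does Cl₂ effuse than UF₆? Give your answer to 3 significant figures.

2.23

Using Graham's law: rate_Cl₂/rate_UF₆ = √(M_UF₆/M_Cl₂) = √(352.02/70.90) = √4.965 = 2.23.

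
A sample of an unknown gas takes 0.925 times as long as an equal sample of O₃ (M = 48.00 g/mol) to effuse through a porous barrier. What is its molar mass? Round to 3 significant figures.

41.1 g/mol

From Graham's law, t_X/t_O₃ = √(M_X/M_O₃).
0.925 = √(M_X/48.00)
M_X = 48.00 × 0.925² = 48.00 × 0.8556 = 41.1 g/mol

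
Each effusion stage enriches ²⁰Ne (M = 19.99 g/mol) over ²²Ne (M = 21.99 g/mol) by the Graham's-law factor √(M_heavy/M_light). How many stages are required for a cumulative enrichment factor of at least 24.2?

Per stage α = (21.99/19.99)^(1/2) = 1.10005^0.5, giving ln α = 0.04768.
Need α^N ≥ 24.2 ⇒ N ≥ ln(24.2) / ln α = 3.186 / 0.04768 = 66.83.
Minimum whole number of stages: N = 67.

67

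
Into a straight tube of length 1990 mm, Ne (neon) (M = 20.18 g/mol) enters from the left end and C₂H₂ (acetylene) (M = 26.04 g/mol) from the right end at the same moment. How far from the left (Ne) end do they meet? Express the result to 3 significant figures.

The fronts meet when d_Ne + d_C₂H₂ = L with d_Ne/d_C₂H₂ = √(M_C₂H₂/M_Ne) (Graham's law). Here √(M_C₂H₂/M_Ne) = √(26.04/20.18) = 1.136.
With d_Ne + d_C₂H₂ = 1990 mm, d_C₂H₂ = 1990/(1 + 1.136) = 931.7 mm.
d_Ne = 1990 − 931.7 = 1060 mm.

1060 mm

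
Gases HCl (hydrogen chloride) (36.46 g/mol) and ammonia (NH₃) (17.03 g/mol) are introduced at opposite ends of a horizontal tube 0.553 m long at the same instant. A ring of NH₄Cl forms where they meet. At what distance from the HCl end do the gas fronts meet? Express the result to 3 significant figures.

0.225 m

In equal time, each gas travels a distance ∝ its rate ∝ 1/√M, so d_HCl/d_NH₃ = √(M_NH₃/M_HCl) = √(17.03/36.46) = 0.6834.
With d_HCl + d_NH₃ = 0.553 m, d_NH₃ = 0.553/(1 + 0.6834) = 0.3285 m.
d_HCl = 0.553 − 0.3285 = 0.225 m.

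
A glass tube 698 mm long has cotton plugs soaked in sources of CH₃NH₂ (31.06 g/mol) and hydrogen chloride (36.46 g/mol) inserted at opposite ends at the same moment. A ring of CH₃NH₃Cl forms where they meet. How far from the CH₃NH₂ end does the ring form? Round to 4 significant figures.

363.0 mm

In equal time, each gas travels a distance ∝ its rate ∝ 1/√M, so d_CH₃NH₂/d_HCl = √(M_HCl/M_CH₃NH₂) = √(36.46/31.06) = 1.083.
With d_CH₃NH₂ + d_HCl = 698 mm, d_HCl = 698/(1 + 1.083) = 335.0 mm.
d_CH₃NH₂ = 698 − 335.0 = 363.0 mm.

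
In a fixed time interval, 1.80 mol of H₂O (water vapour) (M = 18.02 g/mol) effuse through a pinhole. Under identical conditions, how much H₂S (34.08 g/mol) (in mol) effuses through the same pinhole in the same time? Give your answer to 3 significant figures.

1.31 mol

Since effusion rate ∝ 1/√M, rate_H₂S/rate_H₂O = √(M_H₂O/M_H₂S) = √(18.02/34.08) = √0.5288 = 0.7272.
So the amount for H₂S is 1.80 × 0.7272 = 1.31 mol.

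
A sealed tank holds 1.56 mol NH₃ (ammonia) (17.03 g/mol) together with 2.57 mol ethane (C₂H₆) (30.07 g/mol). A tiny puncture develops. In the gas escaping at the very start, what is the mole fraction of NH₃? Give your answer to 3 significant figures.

Rate_i ∝ x_i/√M_i (Graham's law weighted by mole fraction), so the effusate composition follows n_i/√M_i.
x_NH₃(eff) = (n_NH₃/√M_NH₃) / (n_NH₃/√M_NH₃ + n_C₂H₆/√M_C₂H₆)
= (1.56/√17.03) / (1.56/√17.03 + 2.57/√30.07) = 0.3780/(0.3780 + 0.4687) = 0.446.

0.446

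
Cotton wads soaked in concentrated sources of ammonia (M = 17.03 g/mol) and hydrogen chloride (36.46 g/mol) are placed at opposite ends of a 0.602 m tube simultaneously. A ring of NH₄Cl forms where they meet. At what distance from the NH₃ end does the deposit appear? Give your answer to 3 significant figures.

Graham's law gives d_NH₃/d_HCl = rate_NH₃/rate_HCl = √(M_HCl/M_NH₃) = √(36.46/17.03) = 1.463.
With d_NH₃ + d_HCl = 0.602 m, d_HCl = 0.602/(1 + 1.463) = 0.2444 m.
d_NH₃ = 0.602 − 0.2444 = 0.358 m.

0.358 m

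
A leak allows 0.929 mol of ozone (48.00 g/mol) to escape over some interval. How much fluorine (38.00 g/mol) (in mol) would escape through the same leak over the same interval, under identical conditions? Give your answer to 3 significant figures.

1.04 mol

From Graham's law, rate_F₂/rate_O₃ = √(M_O₃/M_F₂) = √(48.00/38.00) = √1.263 = 1.124.
So the amount for F₂ is 0.929 × 1.124 = 1.04 mol.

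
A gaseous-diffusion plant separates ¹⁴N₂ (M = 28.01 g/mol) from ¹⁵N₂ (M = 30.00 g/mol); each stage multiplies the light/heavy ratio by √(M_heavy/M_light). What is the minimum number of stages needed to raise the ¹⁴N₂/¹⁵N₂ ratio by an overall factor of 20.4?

Single-stage factor α = √(30.00/28.01), so ln α = ½ ln(1.07105) = 0.03432.
Need α^N ≥ 20.4 ⇒ N ≥ ln(20.4) / ln α = 3.016 / 0.03432 = 87.87.
So at least 88 stages are needed.

88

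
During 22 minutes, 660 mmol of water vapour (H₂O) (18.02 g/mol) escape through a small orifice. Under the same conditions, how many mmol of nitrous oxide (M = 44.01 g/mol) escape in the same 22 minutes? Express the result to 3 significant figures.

By Graham's law, rate_N₂O/rate_H₂O = √(M_H₂O/M_N₂O) = √(18.02/44.01) = √0.4095 = 0.6399.
So the amount for N₂O is 660 × 0.6399 = 422 mmol.

422 mmol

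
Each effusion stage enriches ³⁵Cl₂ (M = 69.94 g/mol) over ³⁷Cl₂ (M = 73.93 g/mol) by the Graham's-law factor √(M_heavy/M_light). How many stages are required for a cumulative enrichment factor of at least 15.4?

Per stage α = (73.93/69.94)^(1/2) = 1.05705^0.5, giving ln α = 0.02774.
Need α^N ≥ 15.4 ⇒ N ≥ ln(15.4) / ln α = 2.734 / 0.02774 = 98.57.
So at least 99 stages are needed.

99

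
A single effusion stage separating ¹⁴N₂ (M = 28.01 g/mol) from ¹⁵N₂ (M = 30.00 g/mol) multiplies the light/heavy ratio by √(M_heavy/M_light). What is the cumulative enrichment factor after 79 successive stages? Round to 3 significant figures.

After 79 stages the ratio has grown by (√(30.00/28.01))^79 = (30.00/28.01)^(79/2).
= 1.07105^(79/2) = 15.0.

15.0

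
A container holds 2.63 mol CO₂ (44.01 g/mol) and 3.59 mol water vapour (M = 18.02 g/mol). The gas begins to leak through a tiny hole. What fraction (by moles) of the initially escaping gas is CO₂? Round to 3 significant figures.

Rate_i ∝ x_i/√M_i (Graham's law weighted by mole fraction), so the effusate composition follows n_i/√M_i.
Mole fraction of CO₂ in the effusate = (n_CO₂/√M_CO₂) / (n_CO₂/√M_CO₂ + n_H₂O/√M_H₂O)
= (2.63/√44.01) / (2.63/√44.01 + 3.59/√18.02) = 0.3964/(0.3964 + 0.8457) = 0.319.

0.319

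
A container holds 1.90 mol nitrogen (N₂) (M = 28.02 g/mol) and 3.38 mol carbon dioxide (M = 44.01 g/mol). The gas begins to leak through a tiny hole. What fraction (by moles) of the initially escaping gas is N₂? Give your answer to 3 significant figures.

0.413

The effusion rate of species i is ∝ p_i/√M_i ∝ n_i/√M_i.
x_N₂(eff) = (n_N₂/√M_N₂) / (n_N₂/√M_N₂ + n_CO₂/√M_CO₂)
= (1.90/√28.02) / (1.90/√28.02 + 3.38/√44.01) = 0.3589/(0.3589 + 0.5095) = 0.413.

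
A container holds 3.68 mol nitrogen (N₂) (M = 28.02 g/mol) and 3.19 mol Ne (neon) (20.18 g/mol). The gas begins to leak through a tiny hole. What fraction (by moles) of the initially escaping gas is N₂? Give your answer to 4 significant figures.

0.4947

Rate_i ∝ x_i/√M_i (Graham's law weighted by mole fraction), so the effusate composition follows n_i/√M_i.
x_N₂(eff) = (n_N₂/√M_N₂) / (n_N₂/√M_N₂ + n_Ne/√M_Ne)
= (3.68/√28.02) / (3.68/√28.02 + 3.19/√20.18) = 0.6952/(0.6952 + 0.7101) = 0.4947.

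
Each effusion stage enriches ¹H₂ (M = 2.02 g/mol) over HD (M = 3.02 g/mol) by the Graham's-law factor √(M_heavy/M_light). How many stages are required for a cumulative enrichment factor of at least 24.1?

Per stage α = (3.02/2.02)^(1/2) = 1.49505^0.5, giving ln α = 0.2011.
Need α^N ≥ 24.1 ⇒ N ≥ ln(24.1) / ln α = 3.182 / 0.2011 = 15.83.
So at least 16 stages are needed.

16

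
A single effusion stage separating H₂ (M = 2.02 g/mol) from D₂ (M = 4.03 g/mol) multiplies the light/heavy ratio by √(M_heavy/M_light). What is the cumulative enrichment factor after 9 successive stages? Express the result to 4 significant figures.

The single-stage factor is √(M_heavy/M_light), so 9 stages give [√(4.03/2.02)]^9 = (4.03/2.02)^(9/2).
= 1.99505^(9/2) = 22.38.

22.38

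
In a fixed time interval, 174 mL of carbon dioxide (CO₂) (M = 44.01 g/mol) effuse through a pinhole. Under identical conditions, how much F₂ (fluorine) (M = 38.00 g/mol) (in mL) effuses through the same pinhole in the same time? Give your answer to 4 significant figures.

Graham's law gives rate_F₂/rate_CO₂ = √(M_CO₂/M_F₂) = √(44.01/38.00) = √1.158 = 1.076.
So the volume for F₂ is 174 × 1.076 = 187.3 mL.

187.3 mL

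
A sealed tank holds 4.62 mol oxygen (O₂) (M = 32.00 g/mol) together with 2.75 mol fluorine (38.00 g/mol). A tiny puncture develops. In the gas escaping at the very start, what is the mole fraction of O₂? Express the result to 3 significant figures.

0.647

The effusion rate of species i is ∝ p_i/√M_i ∝ n_i/√M_i.
So x_O₂ in the escaping gas = (n_O₂/√M_O₂) / Σ(n_i/√M_i)
= (4.62/√32.00) / (4.62/√32.00 + 2.75/√38.00) = 0.8167/(0.8167 + 0.4461) = 0.647.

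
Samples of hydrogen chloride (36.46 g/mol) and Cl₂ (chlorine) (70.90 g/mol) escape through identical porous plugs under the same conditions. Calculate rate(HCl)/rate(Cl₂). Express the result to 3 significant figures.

Since effusion rate ∝ 1/√M, rate_HCl/rate_Cl₂ = √(M_Cl₂/M_HCl) = √(70.90/36.46) = √1.945 = 1.39.

1.39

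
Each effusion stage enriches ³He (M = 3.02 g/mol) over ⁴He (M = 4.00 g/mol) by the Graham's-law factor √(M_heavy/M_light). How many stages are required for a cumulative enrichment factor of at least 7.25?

15

Per stage α = (4.00/3.02)^(1/2) = 1.32450^0.5, giving ln α = 0.1405.
Need α^N ≥ 7.25 ⇒ N ≥ ln(7.25) / ln α = 1.981 / 0.1405 = 14.10.
Minimum whole number of stages: N = 15.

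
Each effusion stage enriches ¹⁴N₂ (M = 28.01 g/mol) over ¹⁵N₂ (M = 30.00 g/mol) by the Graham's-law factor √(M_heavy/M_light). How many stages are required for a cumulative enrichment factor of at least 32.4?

102

With α = √(30.00/28.01) per stage, ln α = ½ ln(1.07105) = 0.03432.
Need α^N ≥ 32.4 ⇒ N ≥ ln(32.4) / ln α = 3.478 / 0.03432 = 101.35.
Rounding up, N = 102 stages.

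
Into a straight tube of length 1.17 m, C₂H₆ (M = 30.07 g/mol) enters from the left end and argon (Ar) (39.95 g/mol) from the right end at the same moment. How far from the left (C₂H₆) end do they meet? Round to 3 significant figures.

0.626 m

The fronts meet when d_C₂H₆ + d_Ar = L with d_C₂H₆/d_Ar = √(M_Ar/M_C₂H₆) (Graham's law). Here √(M_Ar/M_C₂H₆) = √(39.95/30.07) = 1.153.
With d_C₂H₆ + d_Ar = 1.17 m, d_Ar = 1.17/(1 + 1.153) = 0.5435 m.
d_C₂H₆ = 1.17 − 0.5435 = 0.626 m.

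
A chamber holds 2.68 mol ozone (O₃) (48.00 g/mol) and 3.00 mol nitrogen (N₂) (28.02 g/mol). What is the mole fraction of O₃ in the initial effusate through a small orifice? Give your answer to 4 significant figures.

Effusion rate of each component ∝ n_i/√M_i (partial pressure × 1/√M).
So x_O₃ in the escaping gas = (n_O₃/√M_O₃) / Σ(n_i/√M_i)
= (2.68/√48.00) / (2.68/√48.00 + 3.00/√28.02) = 0.3868/(0.3868 + 0.5667) = 0.4057.

0.4057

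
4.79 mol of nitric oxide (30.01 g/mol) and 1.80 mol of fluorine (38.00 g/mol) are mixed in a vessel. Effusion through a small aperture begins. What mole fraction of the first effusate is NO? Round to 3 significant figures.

0.750

Effusion rate of each component ∝ n_i/√M_i (partial pressure × 1/√M).
Mole fraction of NO in the effusate = (n_NO/√M_NO) / (n_NO/√M_NO + n_F₂/√M_F₂)
= (4.79/√30.01) / (4.79/√30.01 + 1.80/√38.00) = 0.8744/(0.8744 + 0.2920) = 0.750.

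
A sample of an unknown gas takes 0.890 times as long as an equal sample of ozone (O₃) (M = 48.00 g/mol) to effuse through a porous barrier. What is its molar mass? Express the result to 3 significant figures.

Since effusion rate ∝ 1/√M, t_X/t_O₃ = √(M_X/M_O₃).
0.890 = √(M_X/48.00)
M_X = 48.00 × 0.890² = 48.00 × 0.7921 = 38.0 g/mol

38.0 g/mol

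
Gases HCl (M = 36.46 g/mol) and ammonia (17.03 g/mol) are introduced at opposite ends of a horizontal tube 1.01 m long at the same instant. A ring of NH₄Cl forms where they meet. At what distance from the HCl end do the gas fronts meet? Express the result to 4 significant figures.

Distances travelled in equal time are proportional to diffusion rates, so d_HCl/d_NH₃ = √(M_NH₃/M_HCl) = √(17.03/36.46) = 0.6834.
With d_HCl + d_NH₃ = 1.01 m, d_NH₃ = 1.01/(1 + 0.6834) = 0.6000 m.
d_HCl = 1.01 − 0.6000 = 0.4100 m.

0.4100 m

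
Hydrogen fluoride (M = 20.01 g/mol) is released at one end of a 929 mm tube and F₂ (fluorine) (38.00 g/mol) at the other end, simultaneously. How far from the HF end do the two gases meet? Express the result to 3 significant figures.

538 mm

In equal time, each gas travels a distance ∝ its rate ∝ 1/√M, so d_HF/d_F₂ = √(M_F₂/M_HF) = √(38.00/20.01) = 1.378.
With d_HF + d_F₂ = 929 mm, d_F₂ = 929/(1 + 1.378) = 390.7 mm.
d_HF = 929 − 390.7 = 538 mm.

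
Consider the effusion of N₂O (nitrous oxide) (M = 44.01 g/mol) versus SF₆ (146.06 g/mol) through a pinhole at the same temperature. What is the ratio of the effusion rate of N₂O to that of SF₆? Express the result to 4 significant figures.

Since effusion rate ∝ 1/√M, rate_N₂O/rate_SF₆ = √(M_SF₆/M_N₂O) = √(146.06/44.01) = √3.319 = 1.822.

1.822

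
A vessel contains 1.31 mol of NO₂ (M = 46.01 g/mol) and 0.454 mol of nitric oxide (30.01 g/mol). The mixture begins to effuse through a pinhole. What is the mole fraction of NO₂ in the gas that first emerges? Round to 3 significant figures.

0.700

Rate_i ∝ x_i/√M_i (Graham's law weighted by mole fraction), so the effusate composition follows n_i/√M_i.
So x_NO₂ in the escaping gas = (n_NO₂/√M_NO₂) / Σ(n_i/√M_i)
= (1.31/√46.01) / (1.31/√46.01 + 0.454/√30.01) = 0.1931/(0.1931 + 0.08287) = 0.700.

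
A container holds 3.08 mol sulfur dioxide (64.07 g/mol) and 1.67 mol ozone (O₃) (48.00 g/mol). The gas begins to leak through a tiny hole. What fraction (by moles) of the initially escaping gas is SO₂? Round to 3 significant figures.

0.615

Rate_i ∝ x_i/√M_i (Graham's law weighted by mole fraction), so the effusate composition follows n_i/√M_i.
So x_SO₂ in the escaping gas = (n_SO₂/√M_SO₂) / Σ(n_i/√M_i)
= (3.08/√64.07) / (3.08/√64.07 + 1.67/√48.00) = 0.3848/(0.3848 + 0.2410) = 0.615.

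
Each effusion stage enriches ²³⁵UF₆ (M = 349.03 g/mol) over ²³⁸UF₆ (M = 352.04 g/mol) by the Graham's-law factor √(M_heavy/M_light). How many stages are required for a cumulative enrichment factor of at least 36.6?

Per stage α = (352.04/349.03)^(1/2) = 1.00862^0.5, giving ln α = 0.004293.
Need α^N ≥ 36.6 ⇒ N ≥ ln(36.6) / ln α = 3.600 / 0.004293 = 838.50.
Rounding up, N = 839 stages.

839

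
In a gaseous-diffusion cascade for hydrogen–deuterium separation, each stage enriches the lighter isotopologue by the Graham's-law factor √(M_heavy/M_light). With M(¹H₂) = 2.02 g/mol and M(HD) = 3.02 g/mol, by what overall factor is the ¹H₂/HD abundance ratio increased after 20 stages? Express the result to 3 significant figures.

Each stage multiplies the ratio by α = √(3.02/2.02), so after 20 stages the overall factor is α^20 = (3.02/2.02)^(20/2).
= 1.49505^10 = 55.8.

55.8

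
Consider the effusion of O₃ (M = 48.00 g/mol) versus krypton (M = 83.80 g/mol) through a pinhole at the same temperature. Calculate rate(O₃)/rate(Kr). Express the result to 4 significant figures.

From Graham's law, rate_O₃/rate_Kr = √(M_Kr/M_O₃) = √(83.80/48.00) = √1.746 = 1.321.

1.321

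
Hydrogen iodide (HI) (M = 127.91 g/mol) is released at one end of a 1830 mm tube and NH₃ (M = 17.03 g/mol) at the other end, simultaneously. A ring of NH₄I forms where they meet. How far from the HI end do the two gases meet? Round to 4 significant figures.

In equal time, each gas travels a distance ∝ its rate ∝ 1/√M, so d_HI/d_NH₃ = √(M_NH₃/M_HI) = √(17.03/127.91) = 0.3649.
With d_HI + d_NH₃ = 1830 mm, d_NH₃ = 1830/(1 + 0.3649) = 1341 mm.
d_HI = 1830 − 1341 = 489.2 mm.

489.2 mm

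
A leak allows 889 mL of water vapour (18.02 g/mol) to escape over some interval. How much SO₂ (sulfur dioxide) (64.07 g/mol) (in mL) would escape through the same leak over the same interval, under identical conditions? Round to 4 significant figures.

Since effusion rate ∝ 1/√M, rate_SO₂/rate_H₂O = √(M_H₂O/M_SO₂) = √(18.02/64.07) = √0.2813 = 0.5303.
So the volume for SO₂ is 889 × 0.5303 = 471.5 mL.

471.5 mL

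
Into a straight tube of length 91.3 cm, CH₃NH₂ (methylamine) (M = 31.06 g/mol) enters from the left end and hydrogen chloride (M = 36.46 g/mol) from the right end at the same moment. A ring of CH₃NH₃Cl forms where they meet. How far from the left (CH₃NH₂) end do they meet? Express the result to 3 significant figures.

In equal time, each gas travels a distance ∝ its rate ∝ 1/√M, so d_CH₃NH₂/d_HCl = √(M_HCl/M_CH₃NH₂) = √(36.46/31.06) = 1.083.
With d_CH₃NH₂ + d_HCl = 91.3 cm, d_HCl = 91.3/(1 + 1.083) = 43.82 cm.
d_CH₃NH₂ = 91.3 − 43.82 = 47.5 cm.

47.5 cm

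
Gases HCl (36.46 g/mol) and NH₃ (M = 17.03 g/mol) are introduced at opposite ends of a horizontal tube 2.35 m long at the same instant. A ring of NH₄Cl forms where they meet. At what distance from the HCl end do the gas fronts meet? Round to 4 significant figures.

0.9540 m

The fronts meet when d_HCl + d_NH₃ = L with d_HCl/d_NH₃ = √(M_NH₃/M_HCl) (Graham's law). Here √(M_NH₃/M_HCl) = √(17.03/36.46) = 0.6834.
With d_HCl + d_NH₃ = 2.35 m, d_NH₃ = 2.35/(1 + 0.6834) = 1.396 m.
d_HCl = 2.35 − 1.396 = 0.9540 m.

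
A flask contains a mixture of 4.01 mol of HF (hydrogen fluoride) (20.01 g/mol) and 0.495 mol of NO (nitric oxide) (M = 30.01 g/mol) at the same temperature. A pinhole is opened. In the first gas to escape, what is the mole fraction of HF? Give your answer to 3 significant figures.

0.908

Effusion rate of each component ∝ n_i/√M_i (partial pressure × 1/√M).
So x_HF in the escaping gas = (n_HF/√M_HF) / Σ(n_i/√M_i)
= (4.01/√20.01) / (4.01/√20.01 + 0.495/√30.01) = 0.8964/(0.8964 + 0.09036) = 0.908.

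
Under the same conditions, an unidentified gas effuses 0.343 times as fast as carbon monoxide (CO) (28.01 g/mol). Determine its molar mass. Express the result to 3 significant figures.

Using Graham's law: rate_X/rate_CO = √(M_CO/M_X).
0.343 = √(28.01/M_X)
M_X = 28.01 / 0.343² = 28.01 / 0.1176 = 238 g/mol

238 g/mol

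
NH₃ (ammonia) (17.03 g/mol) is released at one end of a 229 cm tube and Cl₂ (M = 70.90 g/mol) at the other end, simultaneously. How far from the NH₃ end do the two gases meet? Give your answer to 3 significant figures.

In equal time, each gas travels a distance ∝ its rate ∝ 1/√M, so d_NH₃/d_Cl₂ = √(M_Cl₂/M_NH₃) = √(70.90/17.03) = 2.040.
With d_NH₃ + d_Cl₂ = 229 cm, d_Cl₂ = 229/(1 + 2.040) = 75.32 cm.
d_NH₃ = 229 − 75.32 = 154 cm.

154 cm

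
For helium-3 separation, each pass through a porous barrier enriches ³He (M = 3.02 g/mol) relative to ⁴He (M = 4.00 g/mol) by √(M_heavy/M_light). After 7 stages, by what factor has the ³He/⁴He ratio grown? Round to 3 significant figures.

2.67

Each stage multiplies the ratio by α = √(4.00/3.02), so after 7 stages the overall factor is α^7 = (4.00/3.02)^(7/2).
= 1.32450^(7/2) = 2.67.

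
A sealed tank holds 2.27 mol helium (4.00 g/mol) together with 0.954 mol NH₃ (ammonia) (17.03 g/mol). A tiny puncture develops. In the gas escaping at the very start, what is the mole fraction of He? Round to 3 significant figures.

0.831

The effusion rate of species i is ∝ p_i/√M_i ∝ n_i/√M_i.
x_He(eff) = (n_He/√M_He) / (n_He/√M_He + n_NH₃/√M_NH₃)
= (2.27/√4.00) / (2.27/√4.00 + 0.954/√17.03) = 1.135/(1.135 + 0.2312) = 0.831.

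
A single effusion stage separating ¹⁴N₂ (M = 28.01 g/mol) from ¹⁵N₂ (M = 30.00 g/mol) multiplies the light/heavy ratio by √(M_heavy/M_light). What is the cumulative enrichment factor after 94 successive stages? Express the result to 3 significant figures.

25.2

After 94 stages the ratio has grown by (√(30.00/28.01))^94 = (30.00/28.01)^(94/2).
= 1.07105^47 = 25.2.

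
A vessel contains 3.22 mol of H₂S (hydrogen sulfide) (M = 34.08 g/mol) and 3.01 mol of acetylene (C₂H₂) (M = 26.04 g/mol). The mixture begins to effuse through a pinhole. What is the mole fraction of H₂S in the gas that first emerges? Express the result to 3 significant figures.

Each component's effusion rate ∝ (its partial pressure)·(1/√M) ∝ n_i/√M_i.
x_H₂S(eff) = (n_H₂S/√M_H₂S) / (n_H₂S/√M_H₂S + n_C₂H₂/√M_C₂H₂)
= (3.22/√34.08) / (3.22/√34.08 + 3.01/√26.04) = 0.5516/(0.5516 + 0.5899) = 0.483.

0.483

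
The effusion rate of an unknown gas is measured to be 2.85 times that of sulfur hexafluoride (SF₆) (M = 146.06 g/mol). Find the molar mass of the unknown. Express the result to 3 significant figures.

18.0 g/mol

By Graham's law, rate_X/rate_SF₆ = √(M_SF₆/M_X).
2.85 = √(146.06/M_X)
M_X = 146.06 / 2.85² = 146.06 / 8.123 = 18.0 g/mol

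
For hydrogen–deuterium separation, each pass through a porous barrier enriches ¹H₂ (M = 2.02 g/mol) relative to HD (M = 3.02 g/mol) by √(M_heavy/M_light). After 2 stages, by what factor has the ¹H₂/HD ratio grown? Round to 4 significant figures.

Each stage multiplies the ratio by α = √(3.02/2.02), so after 2 stages the overall factor is α^2 = (3.02/2.02)^(2/2).
= 1.49505^1 = 1.495.

1.495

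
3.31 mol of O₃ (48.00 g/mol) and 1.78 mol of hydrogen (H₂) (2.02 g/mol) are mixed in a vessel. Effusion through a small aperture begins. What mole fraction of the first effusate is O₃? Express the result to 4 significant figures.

0.2761

The effusion rate of species i is ∝ p_i/√M_i ∝ n_i/√M_i.
x_O₃(eff) = (n_O₃/√M_O₃) / (n_O₃/√M_O₃ + n_H₂/√M_H₂)
= (3.31/√48.00) / (3.31/√48.00 + 1.78/√2.02) = 0.4778/(0.4778 + 1.252) = 0.2761.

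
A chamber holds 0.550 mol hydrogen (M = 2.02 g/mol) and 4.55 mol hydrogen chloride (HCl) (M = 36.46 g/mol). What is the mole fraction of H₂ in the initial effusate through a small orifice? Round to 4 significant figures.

0.3393

Effusion rate of each component ∝ n_i/√M_i (partial pressure × 1/√M).
x_H₂(eff) = (n_H₂/√M_H₂) / (n_H₂/√M_H₂ + n_HCl/√M_HCl)
= (0.550/√2.02) / (0.550/√2.02 + 4.55/√36.46) = 0.3870/(0.3870 + 0.7535) = 0.3393.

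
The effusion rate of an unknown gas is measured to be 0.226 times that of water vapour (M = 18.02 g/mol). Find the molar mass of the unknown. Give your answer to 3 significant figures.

Using Graham's law: rate_X/rate_H₂O = √(M_H₂O/M_X).
0.226 = √(18.02/M_X)
M_X = 18.02 / 0.226² = 18.02 / 0.05108 = 353 g/mol

353 g/mol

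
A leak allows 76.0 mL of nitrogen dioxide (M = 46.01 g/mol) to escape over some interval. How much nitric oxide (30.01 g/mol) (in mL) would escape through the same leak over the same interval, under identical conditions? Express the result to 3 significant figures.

94.1 mL

Since effusion rate ∝ 1/√M, rate_NO/rate_NO₂ = √(M_NO₂/M_NO) = √(46.01/30.01) = √1.533 = 1.238.
So the volume for NO is 76.0 × 1.238 = 94.1 mL.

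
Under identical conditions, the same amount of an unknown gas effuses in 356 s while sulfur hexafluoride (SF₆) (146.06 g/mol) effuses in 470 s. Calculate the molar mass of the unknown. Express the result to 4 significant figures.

Graham's law gives t_X/t_SF₆ = √(M_X/M_SF₆).
356/470 = 0.7574 = √(M_X/146.06)
M_X = 146.06 × 0.7574² = 146.06 × 0.5737 = 83.80 g/mol

83.80 g/mol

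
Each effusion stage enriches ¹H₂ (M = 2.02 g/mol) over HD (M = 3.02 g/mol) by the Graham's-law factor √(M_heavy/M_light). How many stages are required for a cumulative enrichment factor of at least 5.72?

Per stage α = (3.02/2.02)^(1/2) = 1.49505^0.5, giving ln α = 0.2011.
Need α^N ≥ 5.72 ⇒ N ≥ ln(5.72) / ln α = 1.744 / 0.2011 = 8.67.
Rounding up, N = 9 stages.

9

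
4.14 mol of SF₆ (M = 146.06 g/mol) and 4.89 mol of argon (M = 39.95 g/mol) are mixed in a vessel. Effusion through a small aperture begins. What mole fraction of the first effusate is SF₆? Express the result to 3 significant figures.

0.307

Each component's effusion rate ∝ (its partial pressure)·(1/√M) ∝ n_i/√M_i.
Mole fraction of SF₆ in the effusate = (n_SF₆/√M_SF₆) / (n_SF₆/√M_SF₆ + n_Ar/√M_Ar)
= (4.14/√146.06) / (4.14/√146.06 + 4.89/√39.95) = 0.3426/(0.3426 + 0.7737) = 0.307.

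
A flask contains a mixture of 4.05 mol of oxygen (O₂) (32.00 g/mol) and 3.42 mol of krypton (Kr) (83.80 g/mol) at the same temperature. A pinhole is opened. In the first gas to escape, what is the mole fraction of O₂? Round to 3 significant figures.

The effusion rate of species i is ∝ p_i/√M_i ∝ n_i/√M_i.
x_O₂(eff) = (n_O₂/√M_O₂) / (n_O₂/√M_O₂ + n_Kr/√M_Kr)
= (4.05/√32.00) / (4.05/√32.00 + 3.42/√83.80) = 0.7159/(0.7159 + 0.3736) = 0.657.

0.657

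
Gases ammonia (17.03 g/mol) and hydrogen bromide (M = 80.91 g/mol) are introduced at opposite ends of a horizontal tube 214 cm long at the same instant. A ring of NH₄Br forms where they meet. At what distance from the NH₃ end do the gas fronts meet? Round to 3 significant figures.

147 cm

The fronts meet when d_NH₃ + d_HBr = L with d_NH₃/d_HBr = √(M_HBr/M_NH₃) (Graham's law). Here √(M_HBr/M_NH₃) = √(80.91/17.03) = 2.180.
With d_NH₃ + d_HBr = 214 cm, d_HBr = 214/(1 + 2.180) = 67.30 cm.
d_NH₃ = 214 − 67.30 = 147 cm.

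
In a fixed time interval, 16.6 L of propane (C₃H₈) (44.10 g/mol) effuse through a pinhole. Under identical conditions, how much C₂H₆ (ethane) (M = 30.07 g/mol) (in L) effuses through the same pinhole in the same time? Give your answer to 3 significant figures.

20.1 L

From Graham's law, rate_C₂H₆/rate_C₃H₈ = √(M_C₃H₈/M_C₂H₆) = √(44.10/30.07) = √1.467 = 1.211.
So the volume for C₂H₆ is 16.6 × 1.211 = 20.1 L.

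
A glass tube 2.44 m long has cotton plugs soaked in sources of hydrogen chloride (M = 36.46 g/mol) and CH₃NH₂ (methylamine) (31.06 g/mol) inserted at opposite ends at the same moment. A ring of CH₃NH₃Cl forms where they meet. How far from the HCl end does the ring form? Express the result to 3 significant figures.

1.17 m

Graham's law gives d_HCl/d_CH₃NH₂ = rate_HCl/rate_CH₃NH₂ = √(M_CH₃NH₂/M_HCl) = √(31.06/36.46) = 0.9230.
With d_HCl + d_CH₃NH₂ = 2.44 m, d_CH₃NH₂ = 2.44/(1 + 0.9230) = 1.269 m.
d_HCl = 2.44 − 1.269 = 1.17 m.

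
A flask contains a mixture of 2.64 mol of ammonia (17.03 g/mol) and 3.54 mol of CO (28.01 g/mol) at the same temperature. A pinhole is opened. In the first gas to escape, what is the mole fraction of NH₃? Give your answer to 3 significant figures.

The effusion rate of species i is ∝ p_i/√M_i ∝ n_i/√M_i.
Mole fraction of NH₃ in the effusate = (n_NH₃/√M_NH₃) / (n_NH₃/√M_NH₃ + n_CO/√M_CO)
= (2.64/√17.03) / (2.64/√17.03 + 3.54/√28.01) = 0.6397/(0.6397 + 0.6689) = 0.489.

0.489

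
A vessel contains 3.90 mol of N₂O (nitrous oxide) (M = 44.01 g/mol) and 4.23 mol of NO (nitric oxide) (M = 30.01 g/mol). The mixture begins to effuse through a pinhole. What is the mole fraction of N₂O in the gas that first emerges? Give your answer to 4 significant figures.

0.4323

Effusion rate of each component ∝ n_i/√M_i (partial pressure × 1/√M).
Mole fraction of N₂O in the effusate = (n_N₂O/√M_N₂O) / (n_N₂O/√M_N₂O + n_NO/√M_NO)
= (3.90/√44.01) / (3.90/√44.01 + 4.23/√30.01) = 0.5879/(0.5879 + 0.7722) = 0.4323.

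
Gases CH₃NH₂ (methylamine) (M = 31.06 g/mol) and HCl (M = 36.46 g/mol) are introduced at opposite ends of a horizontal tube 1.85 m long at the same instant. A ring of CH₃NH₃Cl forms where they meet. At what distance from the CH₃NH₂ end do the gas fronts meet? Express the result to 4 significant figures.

0.9620 m

Distances travelled in equal time are proportional to diffusion rates, so d_CH₃NH₂/d_HCl = √(M_HCl/M_CH₃NH₂) = √(36.46/31.06) = 1.083.
With d_CH₃NH₂ + d_HCl = 1.85 m, d_HCl = 1.85/(1 + 1.083) = 0.8880 m.
d_CH₃NH₂ = 1.85 − 0.8880 = 0.9620 m.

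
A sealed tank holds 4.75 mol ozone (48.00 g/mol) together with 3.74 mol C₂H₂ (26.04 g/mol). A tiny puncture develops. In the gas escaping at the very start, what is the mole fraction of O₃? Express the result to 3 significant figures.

The effusion rate of species i is ∝ p_i/√M_i ∝ n_i/√M_i.
So x_O₃ in the escaping gas = (n_O₃/√M_O₃) / Σ(n_i/√M_i)
= (4.75/√48.00) / (4.75/√48.00 + 3.74/√26.04) = 0.6856/(0.6856 + 0.7329) = 0.483.

0.483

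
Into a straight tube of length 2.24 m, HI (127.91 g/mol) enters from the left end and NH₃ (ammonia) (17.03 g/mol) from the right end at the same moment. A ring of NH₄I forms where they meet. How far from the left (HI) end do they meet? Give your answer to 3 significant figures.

0.599 m

In equal time, each gas travels a distance ∝ its rate ∝ 1/√M, so d_HI/d_NH₃ = √(M_NH₃/M_HI) = √(17.03/127.91) = 0.3649.
With d_HI + d_NH₃ = 2.24 m, d_NH₃ = 2.24/(1 + 0.3649) = 1.641 m.
d_HI = 2.24 − 1.641 = 0.599 m.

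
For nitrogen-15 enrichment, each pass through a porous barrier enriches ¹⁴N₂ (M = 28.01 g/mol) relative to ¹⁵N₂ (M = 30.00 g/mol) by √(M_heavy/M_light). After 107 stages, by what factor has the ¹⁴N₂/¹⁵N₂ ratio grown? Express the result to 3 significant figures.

Overall factor = α^107 with α = √(30.00/28.01), i.e. (30.00/28.01)^(107/2).
= 1.07105^(107/2) = 39.3.

39.3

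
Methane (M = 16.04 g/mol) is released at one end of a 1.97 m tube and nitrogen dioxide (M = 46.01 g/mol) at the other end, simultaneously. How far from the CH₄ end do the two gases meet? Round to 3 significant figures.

The fronts meet when d_CH₄ + d_NO₂ = L with d_CH₄/d_NO₂ = √(M_NO₂/M_CH₄) (Graham's law). Here √(M_NO₂/M_CH₄) = √(46.01/16.04) = 1.694.
With d_CH₄ + d_NO₂ = 1.97 m, d_NO₂ = 1.97/(1 + 1.694) = 0.7313 m.
d_CH₄ = 1.97 − 0.7313 = 1.24 m.

1.24 m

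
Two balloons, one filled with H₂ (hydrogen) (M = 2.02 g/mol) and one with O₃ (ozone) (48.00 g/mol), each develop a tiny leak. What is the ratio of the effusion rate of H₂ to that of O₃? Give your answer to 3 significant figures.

Using Graham's law: rate_H₂/rate_O₃ = √(M_O₃/M_H₂) = √(48.00/2.02) = √23.76 = 4.87.

4.87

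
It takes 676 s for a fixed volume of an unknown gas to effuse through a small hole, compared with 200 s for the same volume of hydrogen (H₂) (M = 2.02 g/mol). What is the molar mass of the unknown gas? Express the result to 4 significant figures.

23.08 g/mol

Graham's law gives t_X/t_H₂ = √(M_X/M_H₂).
676/200 = 3.380 = √(M_X/2.02)
M_X = 2.02 × 3.380² = 2.02 × 11.42 = 23.08 g/mol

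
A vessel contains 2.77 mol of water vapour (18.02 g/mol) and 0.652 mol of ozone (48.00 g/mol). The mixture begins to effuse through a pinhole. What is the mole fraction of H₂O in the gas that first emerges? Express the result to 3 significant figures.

Effusion rate of each component ∝ n_i/√M_i (partial pressure × 1/√M).
So x_H₂O in the escaping gas = (n_H₂O/√M_H₂O) / Σ(n_i/√M_i)
= (2.77/√18.02) / (2.77/√18.02 + 0.652/√48.00) = 0.6525/(0.6525 + 0.09411) = 0.874.

0.874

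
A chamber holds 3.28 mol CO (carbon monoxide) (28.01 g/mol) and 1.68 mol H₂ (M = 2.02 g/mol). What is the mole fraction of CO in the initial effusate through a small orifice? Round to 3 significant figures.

0.344

Effusion rate of each component ∝ n_i/√M_i (partial pressure × 1/√M).
So x_CO in the escaping gas = (n_CO/√M_CO) / Σ(n_i/√M_i)
= (3.28/√28.01) / (3.28/√28.01 + 1.68/√2.02) = 0.6198/(0.6198 + 1.182) = 0.344.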